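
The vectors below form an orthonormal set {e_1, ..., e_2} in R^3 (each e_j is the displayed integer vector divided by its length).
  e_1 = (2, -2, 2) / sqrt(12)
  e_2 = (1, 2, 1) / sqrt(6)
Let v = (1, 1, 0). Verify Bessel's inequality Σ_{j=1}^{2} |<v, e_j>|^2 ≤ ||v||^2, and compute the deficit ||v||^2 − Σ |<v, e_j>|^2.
Σ |<v, e_j>|^2 = 3/2; ||v||^2 = 2; deficit = 1/2

Write each e_j = u_j / sqrt(<u_j, u_j>) where u_j is the displayed integer vector. Then <v, e_j> = <v, u_j> / sqrt(<u_j, u_j>), so |<v, e_j>|^2 = <v, u_j>^2 / <u_j, u_j>.
Coefficients: <v, e_1> = 0/sqrt(12), <v, e_2> = 3/sqrt(6).
Square and sum: Σ |<v, e_j>|^2 = 3/2.
Compute ||v||^2 = v·v = 2.
Deficit = 2 − 3/2 = 1/2 ≥ 0, confirming Bessel's inequality. (The deficit equals ||v − Σ <v,e_j> e_j||^2, the squared distance from v to span{e_j}.)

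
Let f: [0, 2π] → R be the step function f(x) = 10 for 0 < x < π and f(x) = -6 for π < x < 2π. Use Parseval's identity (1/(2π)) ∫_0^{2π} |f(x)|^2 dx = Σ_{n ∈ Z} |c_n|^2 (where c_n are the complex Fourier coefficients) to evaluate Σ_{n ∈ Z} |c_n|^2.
Σ |c_n|^2 = 68

Parseval equates the L^2 energy of f (normalised by 1/(2π)) with the ℓ^2 sum of its Fourier coefficients: (1/(2π)) ∫_0^{2π} |f|^2 = Σ |c_n|^2.
Compute the left side: (1/(2π)) [∫_0^π 10^2 dx + ∫_π^{2π} (-6)^2 dx] = (1/(2π)) · (100π + 36π) = (100 + 36)/2 = 68.
So Σ_{n ∈ Z} |c_n|^2 = 68.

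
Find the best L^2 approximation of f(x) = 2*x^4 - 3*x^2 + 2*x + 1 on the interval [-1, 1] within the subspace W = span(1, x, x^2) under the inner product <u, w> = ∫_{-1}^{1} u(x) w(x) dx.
g(x) = -9*x^2/7 + 2*x + 29/35

The best approximation g ∈ W is the orthogonal projection of f onto W. Writing g = a_0 + a_1 x + a_2 x^2, the coefficients solve the normal equations G · a = b where
  G_{ij} = <φ_i, φ_j> and b_i = <f, φ_i>, with φ_0 = 1, φ_1 = x, φ_2 = x^2.
G =
  [2, 0, 2/3]
  [0, 2/3, 0]
  [2/3, 0, 2/5],
b = (4/5, 4/3, 4/105).
Solving gives a_0 = 29/35, a_1 = 2, a_2 = -9/7, so
  g(x) = -9*x^2/7 + 2*x + 29/35.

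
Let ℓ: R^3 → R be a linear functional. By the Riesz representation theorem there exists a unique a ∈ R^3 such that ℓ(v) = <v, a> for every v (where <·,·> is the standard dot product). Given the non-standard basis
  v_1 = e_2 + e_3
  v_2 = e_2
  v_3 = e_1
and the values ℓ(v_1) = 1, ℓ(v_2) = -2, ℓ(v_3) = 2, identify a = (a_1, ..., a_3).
a = (2, -2, 3)

Write a = (a_1, ..., a_3) in the standard basis. For each basis vector v_i, ℓ(v_i) = <v_i, a> is a linear equation in the a_j's. Collect the n equations into a matrix system V a = ℓ, where row i of V is v_i (expressed in the standard basis). Since V is invertible (lower-triangular with 1s on the diagonal, up to permutation), solve by back-substitution:
  V =
[[0, 1, 1],
 [0, 1, 0],
 [1, 0, 0]]
  V a = (1, -2, 2)
Solving gives a = (2, -2, 3).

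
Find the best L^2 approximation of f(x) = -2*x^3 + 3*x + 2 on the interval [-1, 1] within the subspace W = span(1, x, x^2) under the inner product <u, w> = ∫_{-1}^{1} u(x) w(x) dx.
g(x) = 9*x/5 + 2

The best approximation g ∈ W is the orthogonal projection of f onto W. Writing g = a_0 + a_1 x + a_2 x^2, the coefficients solve the normal equations G · a = b where
  G_{ij} = <φ_i, φ_j> and b_i = <f, φ_i>, with φ_0 = 1, φ_1 = x, φ_2 = x^2.
G =
  [2, 0, 2/3]
  [0, 2/3, 0]
  [2/3, 0, 2/5],
b = (4, 6/5, 4/3).
Solving gives a_0 = 2, a_1 = 9/5, a_2 = 0, so
  g(x) = 9*x/5 + 2.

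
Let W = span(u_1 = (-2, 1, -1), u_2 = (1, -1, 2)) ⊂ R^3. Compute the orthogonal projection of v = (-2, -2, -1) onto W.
proj_W(v) = (-13/11, 5/11, -2/11)

Set up U = [u_1 | ... | u_2] ∈ R^(3×2). The projector onto W = col(U) is P = U (U^T U)^(-1) U^T.
Compute U^T U =
  [6, -5]
  [-5, 6],
and U^T v = (3, -2).
Solve U^T U · c = U^T v for the coefficients: c = (8/11, 3/11). The projection is proj_W(v) = U c.
Check: (v - proj_W(v)) · u_1 = 0  (should be 0).
Check: (v - proj_W(v)) · u_2 = 0  (should be 0).
Result: proj_W(v) = (-13/11, 5/11, -2/11).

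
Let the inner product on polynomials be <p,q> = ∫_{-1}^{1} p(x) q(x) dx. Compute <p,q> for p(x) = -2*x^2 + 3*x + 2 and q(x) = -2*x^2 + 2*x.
<p,q> = 44/15

Expand the product: p(x)·q(x) = 4*x^4 - 10*x^3 + 2*x^2 + 4*x.
∫_{-1}^{1} of each monomial x^k gives [2/(k+1) if k even, 0 if k odd]. Integrating term-by-term (or equivalently evaluating the antiderivative F(x) = 4*x^5/5 - 5*x^4/2 + 2*x^3/3 + 2*x^2 at the endpoints):
  F(1) − F(−1) = 29/30 − (-59/30) = 44/15.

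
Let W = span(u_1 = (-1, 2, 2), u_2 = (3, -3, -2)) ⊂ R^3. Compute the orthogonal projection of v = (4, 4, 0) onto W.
proj_W(v) = (68/29, 20/29, 72/29)

Set up U = [u_1 | ... | u_2] ∈ R^(3×2). The projector onto W = col(U) is P = U (U^T U)^(-1) U^T.
Compute U^T U =
  [9, -13]
  [-13, 22],
and U^T v = (4, 0).
Solve U^T U · c = U^T v for the coefficients: c = (88/29, 52/29). The projection is proj_W(v) = U c.
Check: (v - proj_W(v)) · u_1 = 0  (should be 0).
Check: (v - proj_W(v)) · u_2 = 0  (should be 0).
Result: proj_W(v) = (68/29, 20/29, 72/29).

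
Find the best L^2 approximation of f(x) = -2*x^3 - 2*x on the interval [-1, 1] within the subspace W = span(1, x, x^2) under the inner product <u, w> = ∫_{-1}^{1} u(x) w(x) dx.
g(x) = -16*x/5

The best approximation g ∈ W is the orthogonal projection of f onto W. Writing g = a_0 + a_1 x + a_2 x^2, the coefficients solve the normal equations G · a = b where
  G_{ij} = <φ_i, φ_j> and b_i = <f, φ_i>, with φ_0 = 1, φ_1 = x, φ_2 = x^2.
G =
  [2, 0, 2/3]
  [0, 2/3, 0]
  [2/3, 0, 2/5],
b = (0, -32/15, 0).
Solving gives a_0 = 0, a_1 = -16/5, a_2 = 0, so
  g(x) = -16*x/5.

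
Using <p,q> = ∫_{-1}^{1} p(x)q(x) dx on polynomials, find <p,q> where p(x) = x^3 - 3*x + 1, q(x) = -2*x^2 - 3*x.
<p,q> = 52/15

Expand the product: p(x)·q(x) = -2*x^5 - 3*x^4 + 6*x^3 + 7*x^2 - 3*x.
∫_{-1}^{1} of each monomial x^k gives [2/(k+1) if k even, 0 if k odd]. Integrating term-by-term (or equivalently evaluating the antiderivative F(x) = -x^6/3 - 3*x^5/5 + 3*x^4/2 + 7*x^3/3 - 3*x^2/2 at the endpoints):
  F(1) − F(−1) = 7/5 − (-31/15) = 52/15.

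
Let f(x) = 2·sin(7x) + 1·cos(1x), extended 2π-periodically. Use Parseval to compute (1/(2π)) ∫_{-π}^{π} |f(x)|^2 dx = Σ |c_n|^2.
Σ |c_n|^2 = 5/2

Expand |f|^2 and use orthogonality of {sin(nx), cos(mx)} on [-π, π]:
  ∫_{-π}^{π} sin(nx)^2 dx = π, ∫ cos(mx)^2 dx = π, and cross terms integrate to 0.
So ∫_{-π}^{π} f(x)^2 dx = 2^2 · π + 1^2 · π = (4 + 1)π.
Divide by 2π: (4 + 1)/2 = 5/2.
By Parseval, this equals Σ |c_n|^2.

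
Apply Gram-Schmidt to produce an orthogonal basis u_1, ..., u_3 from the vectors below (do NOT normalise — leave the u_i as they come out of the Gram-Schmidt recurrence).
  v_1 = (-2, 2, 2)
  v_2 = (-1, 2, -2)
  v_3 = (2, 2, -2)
Orthogonal basis:
  u_1 = (-2, 2, 2)
  u_2 = (-2/3, 5/3, -7/3)
  u_3 = (24/13, 18/13, 6/13)

Apply the Gram-Schmidt recurrence
  u_1 = v_1
  u_i = v_i − Σ_{j<i} ((v_i · u_j) / (u_j · u_j)) · u_j.

Step by step this gives:
  u_1 = (-2, 2, 2)
  u_2 = (-2/3, 5/3, -7/3)
  u_3 = (24/13, 18/13, 6/13)

Orthogonality check:
  u_2 · u_1 = 0 (should be 0)
  u_3 · u_1 = 0 (should be 0)
  u_3 · u_2 = 0 (should be 0)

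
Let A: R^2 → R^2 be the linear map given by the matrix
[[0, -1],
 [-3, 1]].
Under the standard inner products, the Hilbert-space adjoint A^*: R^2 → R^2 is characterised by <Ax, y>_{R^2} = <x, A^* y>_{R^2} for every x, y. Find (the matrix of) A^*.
A^* = A^T =
[[0, -3],
 [-1, 1]]

For real matrices with standard dot products, the defining identity <Ax, y> = <x, A^* y> gives (Ax)^T y = x^T (A^*) y, i.e. x^T A^T y = x^T (A^*) y. Since this holds for all x, y, we must have A^* = A^T. Therefore
A^* =
[[0, -3],
 [-1, 1]].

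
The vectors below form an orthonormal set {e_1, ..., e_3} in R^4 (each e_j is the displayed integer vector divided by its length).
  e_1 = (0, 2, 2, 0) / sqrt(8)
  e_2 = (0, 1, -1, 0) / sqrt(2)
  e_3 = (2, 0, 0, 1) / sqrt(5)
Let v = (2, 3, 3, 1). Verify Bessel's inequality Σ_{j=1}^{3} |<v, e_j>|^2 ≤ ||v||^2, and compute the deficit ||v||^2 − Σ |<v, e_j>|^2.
Σ |<v, e_j>|^2 = 23; ||v||^2 = 23; deficit = 0

Write each e_j = u_j / sqrt(<u_j, u_j>) where u_j is the displayed integer vector. Then <v, e_j> = <v, u_j> / sqrt(<u_j, u_j>), so |<v, e_j>|^2 = <v, u_j>^2 / <u_j, u_j>.
Coefficients: <v, e_1> = 12/sqrt(8), <v, e_2> = 0/sqrt(2), <v, e_3> = 5/sqrt(5).
Square and sum: Σ |<v, e_j>|^2 = 23.
Compute ||v||^2 = v·v = 23.
Deficit = 23 − 23 = 0 ≥ 0, confirming Bessel's inequality. (The deficit equals ||v − Σ <v,e_j> e_j||^2, the squared distance from v to span{e_j}.)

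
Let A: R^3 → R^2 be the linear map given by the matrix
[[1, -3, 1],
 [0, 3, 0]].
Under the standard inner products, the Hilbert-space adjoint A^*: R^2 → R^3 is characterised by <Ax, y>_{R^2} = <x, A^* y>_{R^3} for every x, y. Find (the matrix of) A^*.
A^* = A^T =
[[1, 0],
 [-3, 3],
 [1, 0]]

For real matrices with standard dot products, the defining identity <Ax, y> = <x, A^* y> gives (Ax)^T y = x^T (A^*) y, i.e. x^T A^T y = x^T (A^*) y. Since this holds for all x, y, we must have A^* = A^T. Therefore
A^* =
[[1, 0],
 [-3, 3],
 [1, 0]].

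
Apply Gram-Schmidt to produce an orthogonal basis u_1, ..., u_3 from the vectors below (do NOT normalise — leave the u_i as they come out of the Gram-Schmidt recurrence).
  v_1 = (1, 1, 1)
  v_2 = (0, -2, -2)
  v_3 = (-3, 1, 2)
Orthogonal basis:
  u_1 = (1, 1, 1)
  u_2 = (4/3, -2/3, -2/3)
  u_3 = (0, -1/2, 1/2)

Apply the Gram-Schmidt recurrence
  u_1 = v_1
  u_i = v_i − Σ_{j<i} ((v_i · u_j) / (u_j · u_j)) · u_j.

Step by step this gives:
  u_1 = (1, 1, 1)
  u_2 = (4/3, -2/3, -2/3)
  u_3 = (0, -1/2, 1/2)

Orthogonality check:
  u_2 · u_1 = 0 (should be 0)
  u_3 · u_1 = 0 (should be 0)
  u_3 · u_2 = 0 (should be 0)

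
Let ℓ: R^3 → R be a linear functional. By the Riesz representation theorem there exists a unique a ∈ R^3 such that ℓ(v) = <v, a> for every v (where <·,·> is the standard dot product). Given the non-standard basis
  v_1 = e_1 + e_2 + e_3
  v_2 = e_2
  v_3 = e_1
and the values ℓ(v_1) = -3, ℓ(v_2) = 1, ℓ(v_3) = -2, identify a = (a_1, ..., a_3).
a = (-2, 1, -2)

Write a = (a_1, ..., a_3) in the standard basis. For each basis vector v_i, ℓ(v_i) = <v_i, a> is a linear equation in the a_j's. Collect the n equations into a matrix system V a = ℓ, where row i of V is v_i (expressed in the standard basis). Since V is invertible (lower-triangular with 1s on the diagonal, up to permutation), solve by back-substitution:
  V =
[[1, 1, 1],
 [0, 1, 0],
 [1, 0, 0]]
  V a = (-3, 1, -2)
Solving gives a = (-2, 1, -2).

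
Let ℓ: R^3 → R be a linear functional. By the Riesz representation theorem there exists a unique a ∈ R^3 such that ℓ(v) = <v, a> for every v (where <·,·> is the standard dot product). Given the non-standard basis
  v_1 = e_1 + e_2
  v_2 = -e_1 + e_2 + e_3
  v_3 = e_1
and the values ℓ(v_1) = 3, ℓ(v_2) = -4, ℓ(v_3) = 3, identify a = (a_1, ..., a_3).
a = (3, 0, -1)

Write a = (a_1, ..., a_3) in the standard basis. For each basis vector v_i, ℓ(v_i) = <v_i, a> is a linear equation in the a_j's. Collect the n equations into a matrix system V a = ℓ, where row i of V is v_i (expressed in the standard basis). Since V is invertible (lower-triangular with 1s on the diagonal, up to permutation), solve by back-substitution:
  V =
[[1, 1, 0],
 [-1, 1, 1],
 [1, 0, 0]]
  V a = (3, -4, 3)
Solving gives a = (3, 0, -1).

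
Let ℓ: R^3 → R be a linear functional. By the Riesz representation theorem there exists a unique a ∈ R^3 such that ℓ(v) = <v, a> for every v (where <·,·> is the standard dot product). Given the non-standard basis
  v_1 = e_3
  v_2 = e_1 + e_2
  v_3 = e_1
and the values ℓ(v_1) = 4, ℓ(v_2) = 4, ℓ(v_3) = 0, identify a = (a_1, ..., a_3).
a = (0, 4, 4)

Write a = (a_1, ..., a_3) in the standard basis. For each basis vector v_i, ℓ(v_i) = <v_i, a> is a linear equation in the a_j's. Collect the n equations into a matrix system V a = ℓ, where row i of V is v_i (expressed in the standard basis). Since V is invertible (lower-triangular with 1s on the diagonal, up to permutation), solve by back-substitution:
  V =
[[0, 0, 1],
 [1, 1, 0],
 [1, 0, 0]]
  V a = (4, 4, 0)
Solving gives a = (0, 4, 4).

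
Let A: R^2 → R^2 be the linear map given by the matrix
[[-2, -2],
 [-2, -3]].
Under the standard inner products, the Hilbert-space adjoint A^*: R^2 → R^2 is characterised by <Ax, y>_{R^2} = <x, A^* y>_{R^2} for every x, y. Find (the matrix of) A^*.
A^* = A^T =
[[-2, -2],
 [-2, -3]]

For real matrices with standard dot products, the defining identity <Ax, y> = <x, A^* y> gives (Ax)^T y = x^T (A^*) y, i.e. x^T A^T y = x^T (A^*) y. Since this holds for all x, y, we must have A^* = A^T. Therefore
A^* =
[[-2, -2],
 [-2, -3]].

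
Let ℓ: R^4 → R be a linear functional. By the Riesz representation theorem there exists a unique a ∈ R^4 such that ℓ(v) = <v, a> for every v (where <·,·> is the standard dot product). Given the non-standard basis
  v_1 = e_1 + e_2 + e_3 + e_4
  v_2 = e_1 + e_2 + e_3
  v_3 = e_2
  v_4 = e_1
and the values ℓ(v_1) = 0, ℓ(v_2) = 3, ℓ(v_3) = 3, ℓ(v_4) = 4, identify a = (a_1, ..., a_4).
a = (4, 3, -4, -3)

Write a = (a_1, ..., a_4) in the standard basis. For each basis vector v_i, ℓ(v_i) = <v_i, a> is a linear equation in the a_j's. Collect the n equations into a matrix system V a = ℓ, where row i of V is v_i (expressed in the standard basis). Since V is invertible (lower-triangular with 1s on the diagonal, up to permutation), solve by back-substitution:
  V =
[[1, 1, 1, 1],
 [1, 1, 1, 0],
 [0, 1, 0, 0],
 [1, 0, 0, 0]]
  V a = (0, 3, 3, 4)
Solving gives a = (4, 3, -4, -3).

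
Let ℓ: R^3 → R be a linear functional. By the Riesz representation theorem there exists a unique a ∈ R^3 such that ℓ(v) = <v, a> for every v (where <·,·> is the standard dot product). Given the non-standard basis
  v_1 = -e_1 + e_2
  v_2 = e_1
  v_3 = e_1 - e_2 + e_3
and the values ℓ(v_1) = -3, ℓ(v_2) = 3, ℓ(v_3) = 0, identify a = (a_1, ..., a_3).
a = (3, 0, -3)

Write a = (a_1, ..., a_3) in the standard basis. For each basis vector v_i, ℓ(v_i) = <v_i, a> is a linear equation in the a_j's. Collect the n equations into a matrix system V a = ℓ, where row i of V is v_i (expressed in the standard basis). Since V is invertible (lower-triangular with 1s on the diagonal, up to permutation), solve by back-substitution:
  V =
[[-1, 1, 0],
 [1, 0, 0],
 [1, -1, 1]]
  V a = (-3, 3, 0)
Solving gives a = (3, 0, -3).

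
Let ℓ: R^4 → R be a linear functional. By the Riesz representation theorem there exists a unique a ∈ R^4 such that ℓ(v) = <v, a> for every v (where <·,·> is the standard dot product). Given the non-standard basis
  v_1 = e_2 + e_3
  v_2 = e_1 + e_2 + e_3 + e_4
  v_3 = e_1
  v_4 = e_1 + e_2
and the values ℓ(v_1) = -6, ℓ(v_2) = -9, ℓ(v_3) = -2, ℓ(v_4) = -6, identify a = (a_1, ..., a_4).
a = (-2, -4, -2, -1)

Write a = (a_1, ..., a_4) in the standard basis. For each basis vector v_i, ℓ(v_i) = <v_i, a> is a linear equation in the a_j's. Collect the n equations into a matrix system V a = ℓ, where row i of V is v_i (expressed in the standard basis). Since V is invertible (lower-triangular with 1s on the diagonal, up to permutation), solve by back-substitution:
  V =
[[0, 1, 1, 0],
 [1, 1, 1, 1],
 [1, 0, 0, 0],
 [1, 1, 0, 0]]
  V a = (-6, -9, -2, -6)
Solving gives a = (-2, -4, -2, -1).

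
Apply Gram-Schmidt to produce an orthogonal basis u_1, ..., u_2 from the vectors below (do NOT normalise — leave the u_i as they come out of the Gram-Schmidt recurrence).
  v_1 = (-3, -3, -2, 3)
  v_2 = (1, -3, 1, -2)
Orthogonal basis:
  u_1 = (-3, -3, -2, 3)
  u_2 = (25/31, -99/31, 27/31, -56/31)

Apply the Gram-Schmidt recurrence
  u_1 = v_1
  u_i = v_i − Σ_{j<i} ((v_i · u_j) / (u_j · u_j)) · u_j.

Step by step this gives:
  u_1 = (-3, -3, -2, 3)
  u_2 = (25/31, -99/31, 27/31, -56/31)

Orthogonality check:
  u_2 · u_1 = 0 (should be 0)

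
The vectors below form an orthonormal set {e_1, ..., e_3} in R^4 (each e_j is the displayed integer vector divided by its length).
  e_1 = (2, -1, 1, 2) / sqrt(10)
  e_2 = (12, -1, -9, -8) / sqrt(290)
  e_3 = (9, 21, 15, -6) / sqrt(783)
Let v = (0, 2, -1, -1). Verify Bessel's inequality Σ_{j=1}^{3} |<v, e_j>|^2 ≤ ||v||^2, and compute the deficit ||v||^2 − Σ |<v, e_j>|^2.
Σ |<v, e_j>|^2 = 14/3; ||v||^2 = 6; deficit = 4/3

Write each e_j = u_j / sqrt(<u_j, u_j>) where u_j is the displayed integer vector. Then <v, e_j> = <v, u_j> / sqrt(<u_j, u_j>), so |<v, e_j>|^2 = <v, u_j>^2 / <u_j, u_j>.
Coefficients: <v, e_1> = -5/sqrt(10), <v, e_2> = 15/sqrt(290), <v, e_3> = 33/sqrt(783).
Square and sum: Σ |<v, e_j>|^2 = 14/3.
Compute ||v||^2 = v·v = 6.
Deficit = 6 − 14/3 = 4/3 ≥ 0, confirming Bessel's inequality. (The deficit equals ||v − Σ <v,e_j> e_j||^2, the squared distance from v to span{e_j}.)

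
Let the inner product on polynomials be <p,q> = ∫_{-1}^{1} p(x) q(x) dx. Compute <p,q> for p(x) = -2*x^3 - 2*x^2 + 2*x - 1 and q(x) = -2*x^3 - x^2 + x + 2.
<p,q> = -538/105

Expand the product: p(x)·q(x) = 4*x^6 + 6*x^5 - 4*x^4 - 6*x^3 - x^2 + 3*x - 2.
∫_{-1}^{1} of each monomial x^k gives [2/(k+1) if k even, 0 if k odd]. Integrating term-by-term (or equivalently evaluating the antiderivative F(x) = 4*x^7/7 + x^6 - 4*x^5/5 - 3*x^4/2 - x^3/3 + 3*x^2/2 - 2*x at the endpoints):
  F(1) − F(−1) = -164/105 − (374/105) = -538/105.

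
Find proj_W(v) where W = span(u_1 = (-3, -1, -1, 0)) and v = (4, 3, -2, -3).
proj_W(v) = (39/11, 13/11, 13/11, 0)

Set up U = [u_1 | ... | u_1] ∈ R^(4×1). The projector onto W = col(U) is P = U (U^T U)^(-1) U^T.
Compute U^T U =
  [11],
and U^T v = (-13).
Solve U^T U · c = U^T v for the coefficients: c = (-13/11). The projection is proj_W(v) = U c.
Check: (v - proj_W(v)) · u_1 = 0  (should be 0).
Result: proj_W(v) = (39/11, 13/11, 13/11, 0).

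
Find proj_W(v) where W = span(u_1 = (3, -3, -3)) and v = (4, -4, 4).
proj_W(v) = (4/3, -4/3, -4/3)

Set up U = [u_1 | ... | u_1] ∈ R^(3×1). The projector onto W = col(U) is P = U (U^T U)^(-1) U^T.
Compute U^T U =
  [27],
and U^T v = (12).
Solve U^T U · c = U^T v for the coefficients: c = (4/9). The projection is proj_W(v) = U c.
Check: (v - proj_W(v)) · u_1 = 0  (should be 0).
Result: proj_W(v) = (4/3, -4/3, -4/3).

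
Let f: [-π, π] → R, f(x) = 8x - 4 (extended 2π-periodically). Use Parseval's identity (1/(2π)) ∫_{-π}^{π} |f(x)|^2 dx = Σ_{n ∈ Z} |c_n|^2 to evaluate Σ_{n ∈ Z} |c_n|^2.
Σ |c_n|^2 = 64π^2/3 + 16

Expand and integrate term by term over [-π, π]:
  ∫ (8x)^2 dx = 64·(2π^3/3); ∫ 2·8·(-4)·x dx = 0 (odd integrand); ∫ (-4)^2 dx = 16·2π.
So (1/(2π)) ∫_{-π}^{π} (8x - 4)^2 dx = 64π^2/3 + 16 = 64π^2/3 + 16.
Parseval ⇒ Σ |c_n|^2 = 64π^2/3 + 16.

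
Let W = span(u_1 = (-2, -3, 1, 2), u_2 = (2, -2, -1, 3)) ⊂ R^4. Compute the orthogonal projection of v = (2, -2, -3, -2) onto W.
proj_W(v) = (20/11, 5/11, -10/11, 5/11)

Set up U = [u_1 | ... | u_2] ∈ R^(4×2). The projector onto W = col(U) is P = U (U^T U)^(-1) U^T.
Compute U^T U =
  [18, 7]
  [7, 18],
and U^T v = (-5, 5).
Solve U^T U · c = U^T v for the coefficients: c = (-5/11, 5/11). The projection is proj_W(v) = U c.
Check: (v - proj_W(v)) · u_1 = 0  (should be 0).
Check: (v - proj_W(v)) · u_2 = 0  (should be 0).
Result: proj_W(v) = (20/11, 5/11, -10/11, 5/11).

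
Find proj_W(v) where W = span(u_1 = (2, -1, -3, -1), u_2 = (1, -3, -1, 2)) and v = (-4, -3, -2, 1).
proj_W(v) = (1/7, -13/7, 1/7, 12/7)

Set up U = [u_1 | ... | u_2] ∈ R^(4×2). The projector onto W = col(U) is P = U (U^T U)^(-1) U^T.
Compute U^T U =
  [15, 6]
  [6, 15],
and U^T v = (0, 9).
Solve U^T U · c = U^T v for the coefficients: c = (-2/7, 5/7). The projection is proj_W(v) = U c.
Check: (v - proj_W(v)) · u_1 = 0  (should be 0).
Check: (v - proj_W(v)) · u_2 = 0  (should be 0).
Result: proj_W(v) = (1/7, -13/7, 1/7, 12/7).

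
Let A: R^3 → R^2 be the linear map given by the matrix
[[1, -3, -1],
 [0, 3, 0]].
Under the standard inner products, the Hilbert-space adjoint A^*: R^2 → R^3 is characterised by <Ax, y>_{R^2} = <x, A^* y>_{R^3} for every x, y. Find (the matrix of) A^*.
A^* = A^T =
[[1, 0],
 [-3, 3],
 [-1, 0]]

For real matrices with standard dot products, the defining identity <Ax, y> = <x, A^* y> gives (Ax)^T y = x^T (A^*) y, i.e. x^T A^T y = x^T (A^*) y. Since this holds for all x, y, we must have A^* = A^T. Therefore
A^* =
[[1, 0],
 [-3, 3],
 [-1, 0]].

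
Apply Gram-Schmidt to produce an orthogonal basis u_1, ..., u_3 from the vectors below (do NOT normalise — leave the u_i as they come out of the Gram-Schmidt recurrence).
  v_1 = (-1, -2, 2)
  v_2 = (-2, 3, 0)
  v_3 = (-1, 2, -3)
Orthogonal basis:
  u_1 = (-1, -2, 2)
  u_2 = (-22/9, 19/9, 8/9)
  u_3 = (-114/101, -76/101, -133/101)

Apply the Gram-Schmidt recurrence
  u_1 = v_1
  u_i = v_i − Σ_{j<i} ((v_i · u_j) / (u_j · u_j)) · u_j.

Step by step this gives:
  u_1 = (-1, -2, 2)
  u_2 = (-22/9, 19/9, 8/9)
  u_3 = (-114/101, -76/101, -133/101)

Orthogonality check:
  u_2 · u_1 = 0 (should be 0)
  u_3 · u_1 = 0 (should be 0)
  u_3 · u_2 = 0 (should be 0)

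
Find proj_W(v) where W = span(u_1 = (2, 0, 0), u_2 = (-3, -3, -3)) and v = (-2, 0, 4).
proj_W(v) = (-2, 2, 2)

Set up U = [u_1 | ... | u_2] ∈ R^(3×2). The projector onto W = col(U) is P = U (U^T U)^(-1) U^T.
Compute U^T U =
  [4, -6]
  [-6, 27],
and U^T v = (-4, -6).
Solve U^T U · c = U^T v for the coefficients: c = (-2, -2/3). The projection is proj_W(v) = U c.
Check: (v - proj_W(v)) · u_1 = 0  (should be 0).
Check: (v - proj_W(v)) · u_2 = 0  (should be 0).
Result: proj_W(v) = (-2, 2, 2).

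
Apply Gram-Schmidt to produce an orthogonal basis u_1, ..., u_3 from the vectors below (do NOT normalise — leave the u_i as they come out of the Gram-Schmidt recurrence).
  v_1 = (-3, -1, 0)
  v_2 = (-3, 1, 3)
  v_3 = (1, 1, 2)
Orthogonal basis:
  u_1 = (-3, -1, 0)
  u_2 = (-3/5, 9/5, 3)
  u_3 = (1/7, -3/7, 2/7)

Apply the Gram-Schmidt recurrence
  u_1 = v_1
  u_i = v_i − Σ_{j<i} ((v_i · u_j) / (u_j · u_j)) · u_j.

Step by step this gives:
  u_1 = (-3, -1, 0)
  u_2 = (-3/5, 9/5, 3)
  u_3 = (1/7, -3/7, 2/7)

Orthogonality check:
  u_2 · u_1 = 0 (should be 0)
  u_3 · u_1 = 0 (should be 0)
  u_3 · u_2 = 0 (should be 0)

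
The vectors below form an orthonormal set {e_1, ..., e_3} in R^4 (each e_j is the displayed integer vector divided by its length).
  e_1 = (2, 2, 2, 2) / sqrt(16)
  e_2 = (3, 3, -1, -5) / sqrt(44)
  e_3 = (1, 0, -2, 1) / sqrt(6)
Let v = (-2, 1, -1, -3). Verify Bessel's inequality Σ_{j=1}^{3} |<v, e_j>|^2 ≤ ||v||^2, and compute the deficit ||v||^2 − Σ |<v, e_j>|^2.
Σ |<v, e_j>|^2 = 255/22; ||v||^2 = 15; deficit = 75/22

Write each e_j = u_j / sqrt(<u_j, u_j>) where u_j is the displayed integer vector. Then <v, e_j> = <v, u_j> / sqrt(<u_j, u_j>), so |<v, e_j>|^2 = <v, u_j>^2 / <u_j, u_j>.
Coefficients: <v, e_1> = -10/sqrt(16), <v, e_2> = 13/sqrt(44), <v, e_3> = -3/sqrt(6).
Square and sum: Σ |<v, e_j>|^2 = 255/22.
Compute ||v||^2 = v·v = 15.
Deficit = 15 − 255/22 = 75/22 ≥ 0, confirming Bessel's inequality. (The deficit equals ||v − Σ <v,e_j> e_j||^2, the squared distance from v to span{e_j}.)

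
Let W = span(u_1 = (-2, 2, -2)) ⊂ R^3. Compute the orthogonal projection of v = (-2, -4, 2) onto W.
proj_W(v) = (4/3, -4/3, 4/3)

Set up U = [u_1 | ... | u_1] ∈ R^(3×1). The projector onto W = col(U) is P = U (U^T U)^(-1) U^T.
Compute U^T U =
  [12],
and U^T v = (-8).
Solve U^T U · c = U^T v for the coefficients: c = (-2/3). The projection is proj_W(v) = U c.
Check: (v - proj_W(v)) · u_1 = 0  (should be 0).
Result: proj_W(v) = (4/3, -4/3, 4/3).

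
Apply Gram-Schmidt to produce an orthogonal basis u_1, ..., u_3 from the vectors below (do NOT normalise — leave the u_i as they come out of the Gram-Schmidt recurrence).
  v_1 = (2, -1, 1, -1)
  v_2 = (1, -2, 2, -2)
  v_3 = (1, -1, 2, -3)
Orthogonal basis:
  u_1 = (2, -1, 1, -1)
  u_2 = (-9/7, -6/7, 6/7, -6/7)
  u_3 = (0, 1, 0, -1)

Apply the Gram-Schmidt recurrence
  u_1 = v_1
  u_i = v_i − Σ_{j<i} ((v_i · u_j) / (u_j · u_j)) · u_j.

Step by step this gives:
  u_1 = (2, -1, 1, -1)
  u_2 = (-9/7, -6/7, 6/7, -6/7)
  u_3 = (0, 1, 0, -1)

Orthogonality check:
  u_2 · u_1 = 0 (should be 0)
  u_3 · u_1 = 0 (should be 0)
  u_3 · u_2 = 0 (should be 0)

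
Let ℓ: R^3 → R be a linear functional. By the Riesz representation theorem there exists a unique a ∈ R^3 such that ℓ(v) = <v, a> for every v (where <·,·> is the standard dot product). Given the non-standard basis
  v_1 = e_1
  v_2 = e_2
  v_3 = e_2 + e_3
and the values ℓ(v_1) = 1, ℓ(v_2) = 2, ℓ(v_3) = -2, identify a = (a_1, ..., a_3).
a = (1, 2, -4)

Write a = (a_1, ..., a_3) in the standard basis. For each basis vector v_i, ℓ(v_i) = <v_i, a> is a linear equation in the a_j's. Collect the n equations into a matrix system V a = ℓ, where row i of V is v_i (expressed in the standard basis). Since V is invertible (lower-triangular with 1s on the diagonal, up to permutation), solve by back-substitution:
  V =
[[1, 0, 0],
 [0, 1, 0],
 [0, 1, 1]]
  V a = (1, 2, -2)
Solving gives a = (1, 2, -4).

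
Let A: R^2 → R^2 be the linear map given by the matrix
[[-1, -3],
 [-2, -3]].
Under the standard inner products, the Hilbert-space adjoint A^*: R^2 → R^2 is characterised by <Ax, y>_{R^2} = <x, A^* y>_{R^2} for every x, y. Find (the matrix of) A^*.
A^* = A^T =
[[-1, -2],
 [-3, -3]]

For real matrices with standard dot products, the defining identity <Ax, y> = <x, A^* y> gives (Ax)^T y = x^T (A^*) y, i.e. x^T A^T y = x^T (A^*) y. Since this holds for all x, y, we must have A^* = A^T. Therefore
A^* =
[[-1, -2],
 [-3, -3]].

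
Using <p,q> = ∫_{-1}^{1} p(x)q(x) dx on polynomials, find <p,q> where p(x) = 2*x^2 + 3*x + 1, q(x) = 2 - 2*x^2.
<p,q> = 56/15

Expand the product: p(x)·q(x) = -4*x^4 - 6*x^3 + 2*x^2 + 6*x + 2.
∫_{-1}^{1} of each monomial x^k gives [2/(k+1) if k even, 0 if k odd]. Integrating term-by-term (or equivalently evaluating the antiderivative F(x) = -4*x^5/5 - 3*x^4/2 + 2*x^3/3 + 3*x^2 + 2*x at the endpoints):
  F(1) − F(−1) = 101/30 − (-11/30) = 56/15.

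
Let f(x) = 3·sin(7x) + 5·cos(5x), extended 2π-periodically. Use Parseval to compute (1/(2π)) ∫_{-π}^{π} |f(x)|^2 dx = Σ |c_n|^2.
Σ |c_n|^2 = 17

Expand |f|^2 and use orthogonality of {sin(nx), cos(mx)} on [-π, π]:
  ∫_{-π}^{π} sin(nx)^2 dx = π, ∫ cos(mx)^2 dx = π, and cross terms integrate to 0.
So ∫_{-π}^{π} f(x)^2 dx = 3^2 · π + 5^2 · π = (9 + 25)π.
Divide by 2π: (9 + 25)/2 = 17.
By Parseval, this equals Σ |c_n|^2.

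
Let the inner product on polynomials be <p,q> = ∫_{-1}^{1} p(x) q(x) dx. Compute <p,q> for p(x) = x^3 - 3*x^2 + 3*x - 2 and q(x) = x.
<p,q> = 12/5

Expand the product: p(x)·q(x) = x^4 - 3*x^3 + 3*x^2 - 2*x.
∫_{-1}^{1} of each monomial x^k gives [2/(k+1) if k even, 0 if k odd]. Integrating term-by-term (or equivalently evaluating the antiderivative F(x) = x^5/5 - 3*x^4/4 + x^3 - x^2 at the endpoints):
  F(1) − F(−1) = -11/20 − (-59/20) = 12/5.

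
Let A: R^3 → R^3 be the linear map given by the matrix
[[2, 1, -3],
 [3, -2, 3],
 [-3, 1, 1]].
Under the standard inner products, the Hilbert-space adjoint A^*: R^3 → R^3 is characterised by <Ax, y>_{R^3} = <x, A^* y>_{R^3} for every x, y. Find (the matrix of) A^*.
A^* = A^T =
[[2, 3, -3],
 [1, -2, 1],
 [-3, 3, 1]]

For real matrices with standard dot products, the defining identity <Ax, y> = <x, A^* y> gives (Ax)^T y = x^T (A^*) y, i.e. x^T A^T y = x^T (A^*) y. Since this holds for all x, y, we must have A^* = A^T. Therefore
A^* =
[[2, 3, -3],
 [1, -2, 1],
 [-3, 3, 1]].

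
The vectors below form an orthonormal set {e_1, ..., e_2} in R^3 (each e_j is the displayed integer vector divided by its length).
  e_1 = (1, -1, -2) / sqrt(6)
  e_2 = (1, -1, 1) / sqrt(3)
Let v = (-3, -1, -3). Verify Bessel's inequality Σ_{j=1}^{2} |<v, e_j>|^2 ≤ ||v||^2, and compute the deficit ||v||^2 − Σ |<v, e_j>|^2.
Σ |<v, e_j>|^2 = 11; ||v||^2 = 19; deficit = 8

Write each e_j = u_j / sqrt(<u_j, u_j>) where u_j is the displayed integer vector. Then <v, e_j> = <v, u_j> / sqrt(<u_j, u_j>), so |<v, e_j>|^2 = <v, u_j>^2 / <u_j, u_j>.
Coefficients: <v, e_1> = 4/sqrt(6), <v, e_2> = -5/sqrt(3).
Square and sum: Σ |<v, e_j>|^2 = 11.
Compute ||v||^2 = v·v = 19.
Deficit = 19 − 11 = 8 ≥ 0, confirming Bessel's inequality. (The deficit equals ||v − Σ <v,e_j> e_j||^2, the squared distance from v to span{e_j}.)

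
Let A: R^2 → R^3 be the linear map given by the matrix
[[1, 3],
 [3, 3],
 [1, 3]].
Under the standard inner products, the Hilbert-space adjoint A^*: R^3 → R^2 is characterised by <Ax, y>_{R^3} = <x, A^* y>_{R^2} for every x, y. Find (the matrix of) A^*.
A^* = A^T =
[[1, 3, 1],
 [3, 3, 3]]

For real matrices with standard dot products, the defining identity <Ax, y> = <x, A^* y> gives (Ax)^T y = x^T (A^*) y, i.e. x^T A^T y = x^T (A^*) y. Since this holds for all x, y, we must have A^* = A^T. Therefore
A^* =
[[1, 3, 1],
 [3, 3, 3]].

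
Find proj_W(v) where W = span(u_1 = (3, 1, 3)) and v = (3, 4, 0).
proj_W(v) = (39/19, 13/19, 39/19)

Set up U = [u_1 | ... | u_1] ∈ R^(3×1). The projector onto W = col(U) is P = U (U^T U)^(-1) U^T.
Compute U^T U =
  [19],
and U^T v = (13).
Solve U^T U · c = U^T v for the coefficients: c = (13/19). The projection is proj_W(v) = U c.
Check: (v - proj_W(v)) · u_1 = 0  (should be 0).
Result: proj_W(v) = (39/19, 13/19, 39/19).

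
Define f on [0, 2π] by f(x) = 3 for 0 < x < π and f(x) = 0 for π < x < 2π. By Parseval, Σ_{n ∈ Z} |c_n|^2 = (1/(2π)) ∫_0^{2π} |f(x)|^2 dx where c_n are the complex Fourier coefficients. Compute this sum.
Σ |c_n|^2 = 9/2

Parseval equates the L^2 energy of f (normalised by 1/(2π)) with the ℓ^2 sum of its Fourier coefficients: (1/(2π)) ∫_0^{2π} |f|^2 = Σ |c_n|^2.
Compute the left side: (1/(2π)) [∫_0^π 3^2 dx + ∫_π^{2π} 0^2 dx] = (1/(2π)) · (9π + 0π) = (9 + 0)/2 = 9/2.
So Σ_{n ∈ Z} |c_n|^2 = 9/2.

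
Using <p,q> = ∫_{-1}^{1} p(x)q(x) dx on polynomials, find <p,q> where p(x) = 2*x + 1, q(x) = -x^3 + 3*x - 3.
<p,q> = -14/5

Expand the product: p(x)·q(x) = -2*x^4 - x^3 + 6*x^2 - 3*x - 3.
∫_{-1}^{1} of each monomial x^k gives [2/(k+1) if k even, 0 if k odd]. Integrating term-by-term (or equivalently evaluating the antiderivative F(x) = -2*x^5/5 - x^4/4 + 2*x^3 - 3*x^2/2 - 3*x at the endpoints):
  F(1) − F(−1) = -63/20 − (-7/20) = -14/5.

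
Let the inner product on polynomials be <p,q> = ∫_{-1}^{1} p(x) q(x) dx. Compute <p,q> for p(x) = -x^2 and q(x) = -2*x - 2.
<p,q> = 4/3

Expand the product: p(x)·q(x) = 2*x^3 + 2*x^2.
∫_{-1}^{1} of each monomial x^k gives [2/(k+1) if k even, 0 if k odd]. Integrating term-by-term (or equivalently evaluating the antiderivative F(x) = x^4/2 + 2*x^3/3 at the endpoints):
  F(1) − F(−1) = 7/6 − (-1/6) = 4/3.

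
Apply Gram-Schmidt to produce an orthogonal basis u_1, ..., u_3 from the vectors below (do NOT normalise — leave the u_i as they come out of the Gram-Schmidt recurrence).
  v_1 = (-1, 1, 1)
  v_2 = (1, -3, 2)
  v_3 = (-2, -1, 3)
Orthogonal basis:
  u_1 = (-1, 1, 1)
  u_2 = (1/3, -7/3, 8/3)
  u_3 = (-35/38, -21/38, -7/19)

Apply the Gram-Schmidt recurrence
  u_1 = v_1
  u_i = v_i − Σ_{j<i} ((v_i · u_j) / (u_j · u_j)) · u_j.

Step by step this gives:
  u_1 = (-1, 1, 1)
  u_2 = (1/3, -7/3, 8/3)
  u_3 = (-35/38, -21/38, -7/19)

Orthogonality check:
  u_2 · u_1 = 0 (should be 0)
  u_3 · u_1 = 0 (should be 0)
  u_3 · u_2 = 0 (should be 0)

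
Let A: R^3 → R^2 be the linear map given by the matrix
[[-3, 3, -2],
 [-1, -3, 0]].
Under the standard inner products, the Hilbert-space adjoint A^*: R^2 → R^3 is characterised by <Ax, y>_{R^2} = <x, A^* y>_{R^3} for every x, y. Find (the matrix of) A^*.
A^* = A^T =
[[-3, -1],
 [3, -3],
 [-2, 0]]

For real matrices with standard dot products, the defining identity <Ax, y> = <x, A^* y> gives (Ax)^T y = x^T (A^*) y, i.e. x^T A^T y = x^T (A^*) y. Since this holds for all x, y, we must have A^* = A^T. Therefore
A^* =
[[-3, -1],
 [3, -3],
 [-2, 0]].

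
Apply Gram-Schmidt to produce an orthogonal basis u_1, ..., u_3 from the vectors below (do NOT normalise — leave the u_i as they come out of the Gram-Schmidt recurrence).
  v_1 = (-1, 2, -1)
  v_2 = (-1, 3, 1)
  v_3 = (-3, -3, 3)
Orthogonal basis:
  u_1 = (-1, 2, -1)
  u_2 = (0, 1, 2)
  u_3 = (-4, -8/5, 4/5)

Apply the Gram-Schmidt recurrence
  u_1 = v_1
  u_i = v_i − Σ_{j<i} ((v_i · u_j) / (u_j · u_j)) · u_j.

Step by step this gives:
  u_1 = (-1, 2, -1)
  u_2 = (0, 1, 2)
  u_3 = (-4, -8/5, 4/5)

Orthogonality check:
  u_2 · u_1 = 0 (should be 0)
  u_3 · u_1 = 0 (should be 0)
  u_3 · u_2 = 0 (should be 0)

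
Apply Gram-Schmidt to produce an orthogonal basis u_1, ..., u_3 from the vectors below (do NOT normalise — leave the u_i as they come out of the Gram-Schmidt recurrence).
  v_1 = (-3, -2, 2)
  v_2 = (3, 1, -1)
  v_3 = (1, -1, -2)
Orthogonal basis:
  u_1 = (-3, -2, 2)
  u_2 = (12/17, -9/17, 9/17)
  u_3 = (0, -3/2, -3/2)

Apply the Gram-Schmidt recurrence
  u_1 = v_1
  u_i = v_i − Σ_{j<i} ((v_i · u_j) / (u_j · u_j)) · u_j.

Step by step this gives:
  u_1 = (-3, -2, 2)
  u_2 = (12/17, -9/17, 9/17)
  u_3 = (0, -3/2, -3/2)

Orthogonality check:
  u_2 · u_1 = 0 (should be 0)
  u_3 · u_1 = 0 (should be 0)
  u_3 · u_2 = 0 (should be 0)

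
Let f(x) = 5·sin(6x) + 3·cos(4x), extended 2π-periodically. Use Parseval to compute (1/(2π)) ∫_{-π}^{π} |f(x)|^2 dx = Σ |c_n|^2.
Σ |c_n|^2 = 17

Expand |f|^2 and use orthogonality of {sin(nx), cos(mx)} on [-π, π]:
  ∫_{-π}^{π} sin(nx)^2 dx = π, ∫ cos(mx)^2 dx = π, and cross terms integrate to 0.
So ∫_{-π}^{π} f(x)^2 dx = 5^2 · π + 3^2 · π = (25 + 9)π.
Divide by 2π: (25 + 9)/2 = 17.
By Parseval, this equals Σ |c_n|^2.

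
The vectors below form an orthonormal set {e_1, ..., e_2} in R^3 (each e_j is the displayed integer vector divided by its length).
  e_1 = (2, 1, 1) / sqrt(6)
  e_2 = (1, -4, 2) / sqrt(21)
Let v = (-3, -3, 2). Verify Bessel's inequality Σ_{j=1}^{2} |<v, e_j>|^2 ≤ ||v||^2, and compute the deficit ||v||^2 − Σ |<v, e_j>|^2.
Σ |<v, e_j>|^2 = 227/14; ||v||^2 = 22; deficit = 81/14

Write each e_j = u_j / sqrt(<u_j, u_j>) where u_j is the displayed integer vector. Then <v, e_j> = <v, u_j> / sqrt(<u_j, u_j>), so |<v, e_j>|^2 = <v, u_j>^2 / <u_j, u_j>.
Coefficients: <v, e_1> = -7/sqrt(6), <v, e_2> = 13/sqrt(21).
Square and sum: Σ |<v, e_j>|^2 = 227/14.
Compute ||v||^2 = v·v = 22.
Deficit = 22 − 227/14 = 81/14 ≥ 0, confirming Bessel's inequality. (The deficit equals ||v − Σ <v,e_j> e_j||^2, the squared distance from v to span{e_j}.)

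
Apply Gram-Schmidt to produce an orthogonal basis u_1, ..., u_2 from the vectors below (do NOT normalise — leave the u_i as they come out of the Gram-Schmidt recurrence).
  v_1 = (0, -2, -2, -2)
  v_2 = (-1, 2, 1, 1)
Orthogonal basis:
  u_1 = (0, -2, -2, -2)
  u_2 = (-1, 2/3, -1/3, -1/3)

Apply the Gram-Schmidt recurrence
  u_1 = v_1
  u_i = v_i − Σ_{j<i} ((v_i · u_j) / (u_j · u_j)) · u_j.

Step by step this gives:
  u_1 = (0, -2, -2, -2)
  u_2 = (-1, 2/3, -1/3, -1/3)

Orthogonality check:
  u_2 · u_1 = 0 (should be 0)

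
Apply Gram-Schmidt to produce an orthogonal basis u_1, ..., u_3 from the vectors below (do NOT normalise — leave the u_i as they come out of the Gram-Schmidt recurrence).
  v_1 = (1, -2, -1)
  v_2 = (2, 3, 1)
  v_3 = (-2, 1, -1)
Orthogonal basis:
  u_1 = (1, -2, -1)
  u_2 = (17/6, 4/3, 1/6)
  u_3 = (-12/59, 36/59, -84/59)

Apply the Gram-Schmidt recurrence
  u_1 = v_1
  u_i = v_i − Σ_{j<i} ((v_i · u_j) / (u_j · u_j)) · u_j.

Step by step this gives:
  u_1 = (1, -2, -1)
  u_2 = (17/6, 4/3, 1/6)
  u_3 = (-12/59, 36/59, -84/59)

Orthogonality check:
  u_2 · u_1 = 0 (should be 0)
  u_3 · u_1 = 0 (should be 0)
  u_3 · u_2 = 0 (should be 0)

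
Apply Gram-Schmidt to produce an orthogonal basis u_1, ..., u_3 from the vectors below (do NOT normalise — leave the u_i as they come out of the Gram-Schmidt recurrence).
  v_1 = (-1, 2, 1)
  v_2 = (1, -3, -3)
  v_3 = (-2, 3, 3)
Orthogonal basis:
  u_1 = (-1, 2, 1)
  u_2 = (-2/3, 1/3, -4/3)
  u_3 = (-9/14, -3/7, 3/14)

Apply the Gram-Schmidt recurrence
  u_1 = v_1
  u_i = v_i − Σ_{j<i} ((v_i · u_j) / (u_j · u_j)) · u_j.

Step by step this gives:
  u_1 = (-1, 2, 1)
  u_2 = (-2/3, 1/3, -4/3)
  u_3 = (-9/14, -3/7, 3/14)

Orthogonality check:
  u_2 · u_1 = 0 (should be 0)
  u_3 · u_1 = 0 (should be 0)
  u_3 · u_2 = 0 (should be 0)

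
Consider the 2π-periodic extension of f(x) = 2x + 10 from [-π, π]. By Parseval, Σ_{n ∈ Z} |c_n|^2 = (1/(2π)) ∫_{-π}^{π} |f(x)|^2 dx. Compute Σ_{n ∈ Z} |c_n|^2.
Σ |c_n|^2 = 4π^2/3 + 100

Expand and integrate term by term over [-π, π]:
  ∫ (2x)^2 dx = 4·(2π^3/3); ∫ 2·2·(10)·x dx = 0 (odd integrand); ∫ 10^2 dx = 100·2π.
So (1/(2π)) ∫_{-π}^{π} (2x + 10)^2 dx = 4π^2/3 + 100 = 4π^2/3 + 100.
Parseval ⇒ Σ |c_n|^2 = 4π^2/3 + 100.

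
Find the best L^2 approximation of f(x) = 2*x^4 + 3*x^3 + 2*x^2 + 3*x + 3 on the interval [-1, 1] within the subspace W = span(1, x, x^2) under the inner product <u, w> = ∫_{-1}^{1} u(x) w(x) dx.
g(x) = 26*x^2/7 + 24*x/5 + 99/35

The best approximation g ∈ W is the orthogonal projection of f onto W. Writing g = a_0 + a_1 x + a_2 x^2, the coefficients solve the normal equations G · a = b where
  G_{ij} = <φ_i, φ_j> and b_i = <f, φ_i>, with φ_0 = 1, φ_1 = x, φ_2 = x^2.
G =
  [2, 0, 2/3]
  [0, 2/3, 0]
  [2/3, 0, 2/5],
b = (122/15, 16/5, 118/35).
Solving gives a_0 = 99/35, a_1 = 24/5, a_2 = 26/7, so
  g(x) = 26*x^2/7 + 24*x/5 + 99/35.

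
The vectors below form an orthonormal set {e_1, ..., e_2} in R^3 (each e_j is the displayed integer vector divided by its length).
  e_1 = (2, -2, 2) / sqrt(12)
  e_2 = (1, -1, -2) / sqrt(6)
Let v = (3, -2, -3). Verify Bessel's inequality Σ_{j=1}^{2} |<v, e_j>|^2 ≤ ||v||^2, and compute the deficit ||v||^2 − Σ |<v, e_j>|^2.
Σ |<v, e_j>|^2 = 43/2; ||v||^2 = 22; deficit = 1/2

Write each e_j = u_j / sqrt(<u_j, u_j>) where u_j is the displayed integer vector. Then <v, e_j> = <v, u_j> / sqrt(<u_j, u_j>), so |<v, e_j>|^2 = <v, u_j>^2 / <u_j, u_j>.
Coefficients: <v, e_1> = 4/sqrt(12), <v, e_2> = 11/sqrt(6).
Square and sum: Σ |<v, e_j>|^2 = 43/2.
Compute ||v||^2 = v·v = 22.
Deficit = 22 − 43/2 = 1/2 ≥ 0, confirming Bessel's inequality. (The deficit equals ||v − Σ <v,e_j> e_j||^2, the squared distance from v to span{e_j}.)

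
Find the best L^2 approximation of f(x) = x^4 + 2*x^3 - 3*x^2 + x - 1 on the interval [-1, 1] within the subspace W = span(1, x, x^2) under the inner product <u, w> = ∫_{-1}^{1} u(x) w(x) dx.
g(x) = -15*x^2/7 + 11*x/5 - 38/35

The best approximation g ∈ W is the orthogonal projection of f onto W. Writing g = a_0 + a_1 x + a_2 x^2, the coefficients solve the normal equations G · a = b where
  G_{ij} = <φ_i, φ_j> and b_i = <f, φ_i>, with φ_0 = 1, φ_1 = x, φ_2 = x^2.
G =
  [2, 0, 2/3]
  [0, 2/3, 0]
  [2/3, 0, 2/5],
b = (-18/5, 22/15, -166/105).
Solving gives a_0 = -38/35, a_1 = 11/5, a_2 = -15/7, so
  g(x) = -15*x^2/7 + 11*x/5 - 38/35.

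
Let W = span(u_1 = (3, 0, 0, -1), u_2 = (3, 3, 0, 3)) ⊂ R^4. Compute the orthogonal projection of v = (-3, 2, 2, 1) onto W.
proj_W(v) = (-35/13, 10/13, 0, 25/13)

Set up U = [u_1 | ... | u_2] ∈ R^(4×2). The projector onto W = col(U) is P = U (U^T U)^(-1) U^T.
Compute U^T U =
  [10, 6]
  [6, 27],
and U^T v = (-10, 0).
Solve U^T U · c = U^T v for the coefficients: c = (-15/13, 10/39). The projection is proj_W(v) = U c.
Check: (v - proj_W(v)) · u_1 = 0  (should be 0).
Check: (v - proj_W(v)) · u_2 = 0  (should be 0).
Result: proj_W(v) = (-35/13, 10/13, 0, 25/13).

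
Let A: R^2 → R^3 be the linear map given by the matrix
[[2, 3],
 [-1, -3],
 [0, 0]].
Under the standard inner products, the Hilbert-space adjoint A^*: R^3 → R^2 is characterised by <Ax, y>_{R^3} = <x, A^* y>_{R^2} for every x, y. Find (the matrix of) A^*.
A^* = A^T =
[[2, -1, 0],
 [3, -3, 0]]

For real matrices with standard dot products, the defining identity <Ax, y> = <x, A^* y> gives (Ax)^T y = x^T (A^*) y, i.e. x^T A^T y = x^T (A^*) y. Since this holds for all x, y, we must have A^* = A^T. Therefore
A^* =
[[2, -1, 0],
 [3, -3, 0]].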